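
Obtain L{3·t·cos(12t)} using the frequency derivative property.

L{cos(12t)} = s/(s² + 144). Derivative: d/ds[s/(s² + 144)] = [(s² + 144) - s·2s]/(s² + 144)² = (144 - s²)/(s² + 144)². So L{t·cos(12t)} = -F'(s) = (s² - 144)/(s² + 144)². Then L{3·t·cos(12t)} = 3·(s² - 144)/(s² + 144)²

Final answer: 3·(s² - 144)/(s² + 144)²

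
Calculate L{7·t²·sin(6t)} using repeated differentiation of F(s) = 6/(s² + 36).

F(s) = 6/(s² + 36). F'(s) = -12s/(s² + 36)². F''(s) = -12(36 - 3s²)/(s² + 36)³ = (36s² - 432)/(s² + 36)³. So L{t²·sin(6t)} = (-1)² F''(s) = (36s² - 432)/(s² + 36)³. Then L{7·t²·sin(6t)} = 7·(36s² - 432)/(s² + 36)³ = (252s² - 3024)/(s² + 36)³

Final answer: (252s² - 3024)/(s² + 36)³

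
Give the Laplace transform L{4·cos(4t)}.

L{cos(ωt)} = s/(s² + ω²), so L{cos(4t)} = s/(s² + 16). Then L{4·cos(4t)} = 4·s/(s² + 16) = 4s/(s² + 16)

Final answer: 4s/(s² + 16)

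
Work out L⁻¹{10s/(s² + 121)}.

This is the form c·s/(s² + a²) with a = 11, c = 10. L⁻¹ = 10·cos(11t)

Final answer: 10·cos(11t)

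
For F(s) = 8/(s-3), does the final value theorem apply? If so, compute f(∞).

sF(s) = 8s/(s-3) has a pole at s = 3 in the right half-plane. Theorem does NOT apply (unstable system; f(t) = 8·e^(3t) grows without bound).

Final answer: Not applicable (unstable)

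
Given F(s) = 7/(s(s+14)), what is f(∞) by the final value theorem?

f(∞) = lim_{s→0} s·7/(s(s+14)) = lim_{s→0} 7/(s+14) = 7/14 = 1/2

Final answer: 1/2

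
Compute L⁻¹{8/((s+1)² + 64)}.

Form: b/((s-a)² + b²) → e^(at)sin(bt). With a=-1, b=8

Final answer: e^(-t)·sin(8t)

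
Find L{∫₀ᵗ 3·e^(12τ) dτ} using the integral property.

L{∫₀ᵗ f(τ)dτ} = F(s)/s with F(s) = 3/(s-12), so L{∫₀ᵗ 3·e^(12τ) dτ} = 3/(s(s-12))

Final answer: 3/(s(s-12))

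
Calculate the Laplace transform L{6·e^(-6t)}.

L{e^(at)} = 1/(s-a), so L{e^(-6t)} = 1/(s+6). Then L{6·e^(-6t)} = 6/(s+6)

Final answer: 6/(s+6)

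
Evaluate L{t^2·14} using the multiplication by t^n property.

L{14} = 14/s. d^1/ds^1[1/s] = -1/s². d^2/ds^2[1/s] = 2/s^3. So L{t^2} = (-1)^{2}·2/s^3 = 2/s^3. Then L{t^2·14} = 14·2/s^3 = 28/s^3

Final answer: 28/s^3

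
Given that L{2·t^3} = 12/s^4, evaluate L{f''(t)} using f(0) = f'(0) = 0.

L{f''(t)} = s²F(s) - sf(0) - f'(0) = s²·12/s^4 - 0 - 0 = 12/s^2

Final answer: 12/s^2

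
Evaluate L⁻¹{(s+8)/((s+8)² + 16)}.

Using frequency shift: L⁻¹{(s-a)/((s-a)² + b²)} = e^(at)cos(bt). Here a=-8, b=4

Final answer: e^(-8t)·cos(4t)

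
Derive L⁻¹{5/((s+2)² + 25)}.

Form: b/((s-a)² + b²) → e^(at)sin(bt). With a=-2, b=5

Final answer: e^(-2t)·sin(5t)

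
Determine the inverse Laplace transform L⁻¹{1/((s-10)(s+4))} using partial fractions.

Decompose: A/(s-10) + B/(s+4). A = 1/14, B = -1/14. f(t) = (e^(10t) - e^(-4t))/14

Final answer: (e^(10t) - e^(-4t))/14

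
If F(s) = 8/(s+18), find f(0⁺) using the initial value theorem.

f(0⁺) = lim_{s→∞} s·8/(s+18) = lim_{s→∞} 8s/(s+18) = 8

Final answer: 8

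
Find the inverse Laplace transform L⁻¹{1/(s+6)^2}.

L⁻¹{n!/(s-a)^(n+1)} = t^n·e^(at), so L⁻¹{1/(s+6)^2} = t·e^(-6t)

Final answer: t·e^(-6t)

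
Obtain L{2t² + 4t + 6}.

L{2t² + 4t + 6} = 2·2/s³ + 4/s² + 6/s = 4/s³ + 4/s² + 6/s

Final answer: 4/s³ + 4/s² + 6/s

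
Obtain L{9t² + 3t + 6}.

L{9t² + 3t + 6} = 9·2/s³ + 3/s² + 6/s = 18/s³ + 3/s² + 6/s

Final answer: 18/s³ + 3/s² + 6/s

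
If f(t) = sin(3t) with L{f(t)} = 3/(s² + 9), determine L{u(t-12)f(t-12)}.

Time shift theorem: L{u(t-a)f(t-a)} = e^(-as)F(s). Here a=12, F(s) = 3/(s² + 9), so L{u(t-12)f(t-12)} = e^(-12s)·3/(s² + 9)

Final answer: e^(-12s)·3/(s² + 9)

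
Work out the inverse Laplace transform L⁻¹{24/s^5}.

L⁻¹{n!/s^(n+1)} = t^n with n=4. So L⁻¹{24/s^5} = t^4

Final answer: t^4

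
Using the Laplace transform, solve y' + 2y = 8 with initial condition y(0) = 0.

sY + 2Y = 8/s. Y = 8/(s(s+2)). Partial fractions: Y = 4/s - 4/(s+2)

Final answer: y(t) = 4(1 - e^(-2t))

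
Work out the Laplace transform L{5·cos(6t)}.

L{cos(ωt)} = s/(s² + ω²), so L{cos(6t)} = s/(s² + 36). Then L{5·cos(6t)} = 5·s/(s² + 36) = 5s/(s² + 36)

Final answer: 5s/(s² + 36)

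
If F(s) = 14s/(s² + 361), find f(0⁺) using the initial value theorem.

f(0⁺) = lim_{s→∞} s·14s/(s² + 361) = lim_{s→∞} 14s²/(s² + 361) = 14

Final answer: 14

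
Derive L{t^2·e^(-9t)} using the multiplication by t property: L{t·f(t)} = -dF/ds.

Using L{t^n·e^(at)} = n!/(s-a)^(n+1), L{t^2·e^(-9t)} = 2/(s+9)^3

Final answer: 2/(s+9)^3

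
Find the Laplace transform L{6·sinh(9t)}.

L{sinh(ωt)} = ω/(s² - ω²), so L{sinh(9t)} = 9/(s² - 81). Then L{6·sinh(9t)} = 6·9/(s² - 81) = 54/(s² - 81)

Final answer: 54/(s² - 81)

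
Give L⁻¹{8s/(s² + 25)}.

This is the form c·s/(s² + a²) with a = 5, c = 8. L⁻¹ = 8·cos(5t)

Final answer: 8·cos(5t)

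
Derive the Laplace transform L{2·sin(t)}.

L{sin(ωt)} = ω/(s² + ω²), so L{sin(t)} = 1/(s² + 1). Then L{2·sin(t)} = 2·1/(s² + 1) = 2/(s² + 1)

Final answer: 2/(s² + 1)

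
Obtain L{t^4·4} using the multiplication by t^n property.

L{4} = 4/s. d^1/ds^1[1/s] = -1/s². d^2/ds^2[1/s] = 2/s^3. d^3/ds^3[1/s] = -6/s^4. d^4/ds^4[1/s] = 24/s^5. So L{t^4} = (-1)^{4}·24/s^5 = 24/s^5. Then L{t^4·4} = 4·24/s^5 = 96/s^5

Final answer: 96/s^5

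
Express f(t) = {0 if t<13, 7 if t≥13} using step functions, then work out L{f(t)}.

f(t) = 7·u(t-13). L{u(t-13)} = e^(-13s)/s, so L{f(t)} = 7·e^(-13s)/s

Final answer: 7·e^(-13s)/s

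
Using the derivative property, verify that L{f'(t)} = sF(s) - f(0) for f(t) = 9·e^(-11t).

f'(t) = -99e^(-11t). Direct: L{f'(t)} = -99/(s+11). Property: s·9/(s+11) - 9 = (9s - 9(s+11))/(s+11) = -99/(s+11). ✓

Final answer: -99/(s+11)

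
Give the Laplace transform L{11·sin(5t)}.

L{sin(ωt)} = ω/(s² + ω²), so L{sin(5t)} = 5/(s² + 25). Then L{11·sin(5t)} = 11·5/(s² + 25) = 55/(s² + 25)

Final answer: 55/(s² + 25)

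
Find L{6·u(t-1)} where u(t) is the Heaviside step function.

L{u(t-a)} = e^(-as)/s. Here a=1, so L{u(t-1)} = e^(-s)/s, and L{6·u(t-1)} = 6·e^(-s)/s

Final answer: 6·e^(-s)/s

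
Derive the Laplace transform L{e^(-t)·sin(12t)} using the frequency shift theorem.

Frequency shift: L{e^(at)f(t)} = F(s-a). L{e^(-t)·sin(12t)} = 12/((s+1)² + 144)

Final answer: 12/((s+1)² + 144)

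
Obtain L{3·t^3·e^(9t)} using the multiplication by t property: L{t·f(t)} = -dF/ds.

Using L{t^n·e^(at)} = n!/(s-a)^(n+1), L{t^3·e^(9t)} = 6/(s-9)^4, so L{3·t^3·e^(9t)} = 3·6/(s-9)^4 = 18/(s-9)^4

Final answer: 18/(s-9)^4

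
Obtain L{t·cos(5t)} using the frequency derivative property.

L{cos(5t)} = s/(s² + 25). Derivative: d/ds[s/(s² + 25)] = [(s² + 25) - s·2s]/(s² + 25)² = (25 - s²)/(s² + 25)². So L{t·cos(5t)} = -F'(s) = (s² - 25)/(s² + 25)²

Final answer: (s² - 25)/(s² + 25)²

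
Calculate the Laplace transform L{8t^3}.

L{8t^3} = 8 · L{t^3} = 8 · 6/s^4 = 48/s^4

Final answer: 48/s^4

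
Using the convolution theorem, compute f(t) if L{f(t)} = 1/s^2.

1/s^2 = (1/s)·(1/s) = L{1}·L{1}. By convolution, f(t) = 1*1 = ∫₀ᵗ 1·1 dτ = t

Final answer: t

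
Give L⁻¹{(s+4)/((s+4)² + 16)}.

Using frequency shift: L⁻¹{(s-a)/((s-a)² + b²)} = e^(at)cos(bt). Here a=-4, b=4

Final answer: e^(-4t)·cos(4t)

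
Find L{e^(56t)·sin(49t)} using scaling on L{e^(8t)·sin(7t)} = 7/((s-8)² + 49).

Scaling with a=7: L{e^(56t)·sin(49t)} = (1/7) · 7/((s/7-8)² + 49). Simplifying: 49/((s-56)² + 2401)

Final answer: 49/((s-56)² + 2401)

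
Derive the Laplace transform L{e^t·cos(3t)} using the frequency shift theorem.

Frequency shift: L{e^(at)f(t)} = F(s-a). L{e^t·cos(3t)} = (s-1)/((s-1)² + 9)

Final answer: (s-1)/((s-1)² + 9)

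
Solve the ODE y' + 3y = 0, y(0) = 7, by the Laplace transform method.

L{y'} + 3L{y} = 0. sY - 7 + 3Y = 0. Y(s+3) = 7. Y = 7/(s+3)

Final answer: y(t) = 7e^(-3t)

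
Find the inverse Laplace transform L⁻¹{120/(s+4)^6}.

L⁻¹{n!/(s-a)^(n+1)} = t^n·e^(at), so L⁻¹{120/(s+4)^6} = t^5·e^(-4t)

Final answer: t^5·e^(-4t)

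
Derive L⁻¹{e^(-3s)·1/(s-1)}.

L⁻¹{1/(s-1)} = e^t. By the time shift theorem, L⁻¹{e^(-as)F(s)} = u(t-a)f(t-a) with a=3, so L⁻¹{e^(-3s)·1/(s-1)} = u(t-3)·e^(t-3)

Final answer: u(t-3)·e^(t-3)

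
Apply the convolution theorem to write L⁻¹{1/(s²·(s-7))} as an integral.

1/(s²·(s-7)) = (1/s^2)·(1/(s-7)) = L{t}·L{e^(7t)}. So f(t) = t*e^(7t) = ∫₀ᵗ τ·e^(7(t-τ)) dτ

Final answer: ∫₀ᵗ τ·e^(7(t-τ)) dτ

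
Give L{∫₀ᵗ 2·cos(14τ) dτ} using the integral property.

L{∫₀ᵗ f(τ)dτ} = F(s)/s with F(s) = 2s/(s² + 196), so the result is (2s/(s² + 196))/s = 2/(s² + 196)

Final answer: 2/(s² + 196)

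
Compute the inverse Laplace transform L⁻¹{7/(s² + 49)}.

L⁻¹{7/(s² + 49)} = sin(7t)

Final answer: sin(7t)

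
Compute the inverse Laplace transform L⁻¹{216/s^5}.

L⁻¹{n!/s^(n+1)} = t^n with n=4. So L⁻¹{24/s^5} = t^4, and L⁻¹{216/s^5} = (216/24)·t^4 = 9·t^4

Final answer: 9·t^4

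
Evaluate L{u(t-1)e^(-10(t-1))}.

u(t-a)f(t-a) with f(t)=e^(-10t). L{e^(-10t)} = 1/(s+10). By time shift: e^(-s)/(s+10)

Final answer: e^(-s)/(s+10)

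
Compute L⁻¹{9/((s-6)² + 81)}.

Form: b/((s-a)² + b²) → e^(at)sin(bt). With a=6, b=9

Final answer: e^(6t)·sin(9t)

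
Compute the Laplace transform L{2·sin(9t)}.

L{sin(ωt)} = ω/(s² + ω²), so L{sin(9t)} = 9/(s² + 81). Then L{2·sin(9t)} = 2·9/(s² + 81) = 18/(s² + 81)

Final answer: 18/(s² + 81)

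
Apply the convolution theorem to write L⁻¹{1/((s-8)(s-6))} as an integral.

1/((s-8)(s-6)) = (1/(s-8))·(1/(s-6)) = L{e^(8t)}·L{e^(6t)}. So f(t) = e^(8t)*e^(6t) = ∫₀ᵗ e^(8τ)·e^(6(t-τ)) dτ

Final answer: ∫₀ᵗ e^(8τ)·e^(6(t-τ)) dτ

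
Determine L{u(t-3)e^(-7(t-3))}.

u(t-a)f(t-a) with f(t)=e^(-7t). L{e^(-7t)} = 1/(s+7). By time shift: e^(-3s)/(s+7)

Final answer: e^(-3s)/(s+7)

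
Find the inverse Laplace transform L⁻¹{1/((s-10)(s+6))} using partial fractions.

Decompose: A/(s-10) + B/(s+6). A = 1/16, B = -1/16. f(t) = (e^(10t) - e^(-6t))/16

Final answer: (e^(10t) - e^(-6t))/16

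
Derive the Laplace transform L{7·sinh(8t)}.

L{sinh(ωt)} = ω/(s² - ω²), so L{sinh(8t)} = 8/(s² - 64). Then L{7·sinh(8t)} = 7·8/(s² - 64) = 56/(s² - 64)

Final answer: 56/(s² - 64)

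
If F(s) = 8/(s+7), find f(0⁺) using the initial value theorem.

f(0⁺) = lim_{s→∞} s·8/(s+7) = lim_{s→∞} 8s/(s+7) = 8

Final answer: 8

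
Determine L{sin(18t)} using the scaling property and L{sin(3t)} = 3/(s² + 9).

Using L{f(at)} = (1/a)F(s/a) with a=6: L{sin(18t)} = (1/6) · 3/((s/6)² + 9) = (1/6) · 3·36/(s² + 324) = 18/(s² + 324)

Final answer: 18/(s² + 324)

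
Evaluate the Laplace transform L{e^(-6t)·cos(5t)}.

L{e^(at)·cos(ωt)} = (s-a)/((s-a)² + ω²), so L{e^(-6t)·cos(5t)} = (s+6)/((s+6)² + 25)

Final answer: (s+6)/((s+6)² + 25)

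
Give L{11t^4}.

L{t^n} = n!/s^(n+1). So L{11t^4} = 11·4!/s^5 = 264/s^5

Final answer: 264/s^5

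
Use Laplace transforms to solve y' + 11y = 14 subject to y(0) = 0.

sY + 11Y = 14/s. Y = 14/(s(s+11)). Partial fractions: Y = 14/11/s - 14/11/(s+11)

Final answer: y(t) = 14/11(1 - e^(-11t))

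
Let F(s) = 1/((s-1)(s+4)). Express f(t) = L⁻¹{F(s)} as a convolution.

1/((s-1)(s+4)) = (1/(s-1))·(1/(s+4)) = L{e^t}·L{e^(-4t)}. So f(t) = e^t*e^(-4t) = ∫₀ᵗ e^(τ)·e^(-4(t-τ)) dτ

Final answer: ∫₀ᵗ e^(τ)·e^(-4(t-τ)) dτ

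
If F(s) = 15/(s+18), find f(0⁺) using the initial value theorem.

f(0⁺) = lim_{s→∞} s·15/(s+18) = lim_{s→∞} 15s/(s+18) = 15

Final answer: 15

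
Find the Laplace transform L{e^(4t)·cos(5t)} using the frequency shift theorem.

Frequency shift: L{e^(at)f(t)} = F(s-a). L{e^(4t)·cos(5t)} = (s-4)/((s-4)² + 25)

Final answer: (s-4)/((s-4)² + 25)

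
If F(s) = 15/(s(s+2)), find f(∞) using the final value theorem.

f(∞) = lim_{s→0} s·15/(s(s+2)) = lim_{s→0} 15/(s+2) = 15/2 = 15/2

Final answer: 15/2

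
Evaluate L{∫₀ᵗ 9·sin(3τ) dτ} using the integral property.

L{∫₀ᵗ f(τ)dτ} = F(s)/s with F(s) = 27/(s² + 9), so the result is (27/(s² + 9))/s = 27/(s(s² + 9))

Final answer: 27/(s(s² + 9))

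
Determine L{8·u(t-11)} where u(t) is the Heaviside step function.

L{u(t-a)} = e^(-as)/s. Here a=11, so L{u(t-11)} = e^(-11s)/s, and L{8·u(t-11)} = 8·e^(-11s)/s

Final answer: 8·e^(-11s)/s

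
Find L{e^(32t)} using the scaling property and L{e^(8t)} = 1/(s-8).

Using L{f(at)} = (1/a)F(s/a) with a=4 and f(t) = e^(8t): L{e^(32t)} = (1/4) · 1/((s/4)-8) = (1/4) · 4/(s-32) = 1/(s-32)

Final answer: 1/(s-32)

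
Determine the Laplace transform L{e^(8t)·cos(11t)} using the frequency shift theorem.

Frequency shift: L{e^(at)f(t)} = F(s-a). L{e^(8t)·cos(11t)} = (s-8)/((s-8)² + 121)

Final answer: (s-8)/((s-8)² + 121)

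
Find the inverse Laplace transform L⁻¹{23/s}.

L⁻¹{c/s} = c, so L⁻¹{23/s} = 23

Final answer: 23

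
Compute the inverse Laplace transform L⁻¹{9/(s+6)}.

L⁻¹{1/(s-a)} = e^(at), so L⁻¹{1/(s+6)} = e^(-6t), and L⁻¹{9/(s+6)} = 9·e^(-6t)

Final answer: 9·e^(-6t)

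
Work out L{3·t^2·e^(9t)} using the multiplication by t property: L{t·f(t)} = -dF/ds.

Using L{t^n·e^(at)} = n!/(s-a)^(n+1), L{t^2·e^(9t)} = 2/(s-9)^3, so L{3·t^2·e^(9t)} = 3·2/(s-9)^3 = 6/(s-9)^3

Final answer: 6/(s-9)^3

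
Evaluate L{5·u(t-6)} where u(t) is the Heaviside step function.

L{u(t-a)} = e^(-as)/s. Here a=6, so L{u(t-6)} = e^(-6s)/s, and L{5·u(t-6)} = 5·e^(-6s)/s

Final answer: 5·e^(-6s)/s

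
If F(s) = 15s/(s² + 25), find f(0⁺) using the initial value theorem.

f(0⁺) = lim_{s→∞} s·15s/(s² + 25) = lim_{s→∞} 15s²/(s² + 25) = 15

Final answer: 15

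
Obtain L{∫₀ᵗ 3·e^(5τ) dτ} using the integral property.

L{∫₀ᵗ f(τ)dτ} = F(s)/s with F(s) = 3/(s-5), so L{∫₀ᵗ 3·e^(5τ) dτ} = 3/(s(s-5))

Final answer: 3/(s(s-5))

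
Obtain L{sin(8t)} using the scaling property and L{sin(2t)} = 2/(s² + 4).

Using L{f(at)} = (1/a)F(s/a) with a=4: L{sin(8t)} = (1/4) · 2/((s/4)² + 4) = (1/4) · 2·16/(s² + 64) = 8/(s² + 64)

Final answer: 8/(s² + 64)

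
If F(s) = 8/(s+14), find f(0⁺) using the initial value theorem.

f(0⁺) = lim_{s→∞} s·8/(s+14) = lim_{s→∞} 8s/(s+14) = 8

Final answer: 8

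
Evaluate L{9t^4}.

L{t^n} = n!/s^(n+1). So L{9t^4} = 9·4!/s^5 = 216/s^5

Final answer: 216/s^5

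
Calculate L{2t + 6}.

L{2t + 6} = 2·L{t} + 6·L{1} = 2/s² + 6/s

Final answer: 2/s² + 6/s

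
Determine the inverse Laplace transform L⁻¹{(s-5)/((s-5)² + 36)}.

Using frequency shift, L⁻¹{(s-5)/((s-5)² + 36)} = e^(5t)·cos(6t)

Final answer: e^(5t)·cos(6t)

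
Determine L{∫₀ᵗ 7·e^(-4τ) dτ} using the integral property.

L{∫₀ᵗ f(τ)dτ} = F(s)/s with F(s) = 7/(s+4), so L{∫₀ᵗ 7·e^(-4τ) dτ} = 7/(s(s+4))

Final answer: 7/(s(s+4))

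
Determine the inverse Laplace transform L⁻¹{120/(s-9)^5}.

L⁻¹{n!/(s-a)^(n+1)} = t^n·e^(at) with n=4, a=9. So L⁻¹{24/(s-9)^5} = t^4·e^(9t), and L⁻¹{120/(s-9)^5} = (120/24)·t^4·e^(9t) = 5·t^4·e^(9t)

Final answer: 5·t^4·e^(9t)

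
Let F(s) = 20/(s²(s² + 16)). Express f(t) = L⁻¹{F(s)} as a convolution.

20/(s²(s² + 16)) = (1/s²)·(20/(s² + 16)) = L{t}·L{5·sin(4t)}. So f(t) = t*(5·sin(4t)) = ∫₀ᵗ 5τ·sin(4(t-τ)) dτ

Final answer: ∫₀ᵗ 5τ·sin(4(t-τ)) dτ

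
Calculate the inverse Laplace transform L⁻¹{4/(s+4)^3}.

L⁻¹{n!/(s-a)^(n+1)} = t^n·e^(at) with n=2, a=-4. So L⁻¹{2/(s+4)^3} = t^2·e^(-4t), and L⁻¹{4/(s+4)^3} = (4/2)·t^2·e^(-4t) = 2·t^2·e^(-4t)

Final answer: 2·t^2·e^(-4t)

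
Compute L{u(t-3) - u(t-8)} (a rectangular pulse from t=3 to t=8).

L{u(t-a)} = e^(-as)/s. L{u(t-3) - u(t-8)} = (e^(-3s) - e^(-8s))/s

Final answer: (e^(-3s) - e^(-8s))/s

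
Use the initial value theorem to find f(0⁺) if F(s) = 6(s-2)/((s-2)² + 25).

f(0⁺) = lim_{s→∞} sF(s) = lim_{s→∞} 6s(s-2)/((s-2)² + 25) = 6

Final answer: 6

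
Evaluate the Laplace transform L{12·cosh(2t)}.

L{cosh(ωt)} = s/(s² - ω²), so L{cosh(2t)} = s/(s² - 4). Then L{12·cosh(2t)} = 12·s/(s² - 4) = 12s/(s² - 4)

Final answer: 12s/(s² - 4)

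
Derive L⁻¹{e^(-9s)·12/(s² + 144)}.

L⁻¹{12/(s² + 144)} = sin(12t). By the time shift theorem, L⁻¹{e^(-as)F(s)} = u(t-a)f(t-a) with a=9, so L⁻¹{e^(-9s)·12/(s² + 144)} = u(t-9)·sin(12(t-9))

Final answer: u(t-9)·sin(12(t-9))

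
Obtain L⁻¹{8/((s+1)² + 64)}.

Form: b/((s-a)² + b²) → e^(at)sin(bt). With a=-1, b=8

Final answer: e^(-t)·sin(8t)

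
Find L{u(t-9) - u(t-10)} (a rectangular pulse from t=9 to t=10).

L{u(t-a)} = e^(-as)/s. L{u(t-9) - u(t-10)} = (e^(-9s) - e^(-10s))/s

Final answer: (e^(-9s) - e^(-10s))/s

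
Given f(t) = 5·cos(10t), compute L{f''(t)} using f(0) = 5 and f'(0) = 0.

F(s) = 5s/(s² + 100). L{f''(t)} = s²F(s) - sf(0) - f'(0) = 5s³/(s² + 100) - 5s = (5s³ - 5s(s² + 100))/(s² + 100) = -500s/(s² + 100)

Final answer: -500s/(s² + 100)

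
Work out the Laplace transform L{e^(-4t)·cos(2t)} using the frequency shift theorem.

Frequency shift: L{e^(at)f(t)} = F(s-a). L{e^(-4t)·cos(2t)} = (s+4)/((s+4)² + 4)

Final answer: (s+4)/((s+4)² + 4)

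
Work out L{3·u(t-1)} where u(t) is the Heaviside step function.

L{u(t-a)} = e^(-as)/s. Here a=1, so L{u(t-1)} = e^(-s)/s, and L{3·u(t-1)} = 3·e^(-s)/s

Final answer: 3·e^(-s)/s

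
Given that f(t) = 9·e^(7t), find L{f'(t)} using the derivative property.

f(0) = 9, F(s) = 9/(s-7). L{f'(t)} = s·F(s) - f(0) = 9s/(s-7) - 9 = (9s - 9(s-7))/(s-7) = 63/(s-7)

Final answer: 63/(s-7)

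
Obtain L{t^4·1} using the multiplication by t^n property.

L{1} = 1/s. d^1/ds^1[1/s] = -1/s². d^2/ds^2[1/s] = 2/s^3. d^3/ds^3[1/s] = -6/s^4. d^4/ds^4[1/s] = 24/s^5. So L{t^4} = (-1)^{4}·24/s^5 = 24/s^5

Final answer: 24/s^5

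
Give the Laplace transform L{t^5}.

L{t^n} = n!/s^(n+1), so L{t^5} = 120/s^6

Final answer: 120/s^6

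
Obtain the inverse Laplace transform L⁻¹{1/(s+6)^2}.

L⁻¹{n!/(s-a)^(n+1)} = t^n·e^(at), so L⁻¹{1/(s+6)^2} = t·e^(-6t)

Final answer: t·e^(-6t)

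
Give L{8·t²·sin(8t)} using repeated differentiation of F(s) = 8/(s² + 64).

F(s) = 8/(s² + 64). F'(s) = -16s/(s² + 64)². F''(s) = -16(64 - 3s²)/(s² + 64)³ = (48s² - 1024)/(s² + 64)³. So L{t²·sin(8t)} = (-1)² F''(s) = (48s² - 1024)/(s² + 64)³. Then L{8·t²·sin(8t)} = 8·(48s² - 1024)/(s² + 64)³ = (384s² - 8192)/(s² + 64)³

Final answer: (384s² - 8192)/(s² + 64)³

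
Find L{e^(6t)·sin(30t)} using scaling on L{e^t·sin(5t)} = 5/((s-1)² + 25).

Scaling with a=6: L{e^(6t)·sin(30t)} = (1/6) · 5/((s/6-1)² + 25). Simplifying: 30/((s-6)² + 900)

Final answer: 30/((s-6)² + 900)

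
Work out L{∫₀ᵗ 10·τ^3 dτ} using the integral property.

L{∫₀ᵗ f(τ)dτ} = F(s)/s with f(t) = 10t^3. F(s) = 60/s^4, so L{∫₀ᵗ 10·τ^3 dτ} = (60/s^4)/s = 60/s^5. (Check: ∫₀ᵗ 10·τ^3 dτ = 10t^4/4.)

Final answer: 60/s^5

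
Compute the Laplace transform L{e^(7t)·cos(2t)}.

L{e^(at)·cos(ωt)} = (s-a)/((s-a)² + ω²), so L{e^(7t)·cos(2t)} = (s-7)/((s-7)² + 4)

Final answer: (s-7)/((s-7)² + 4)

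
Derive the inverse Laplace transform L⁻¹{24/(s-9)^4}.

L⁻¹{n!/(s-a)^(n+1)} = t^n·e^(at) with n=3, a=9. So L⁻¹{6/(s-9)^4} = t^3·e^(9t), and L⁻¹{24/(s-9)^4} = (24/6)·t^3·e^(9t) = 4·t^3·e^(9t)

Final answer: 4·t^3·e^(9t)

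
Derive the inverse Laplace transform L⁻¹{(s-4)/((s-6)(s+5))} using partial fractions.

Using partial fractions, f(t) = (2e^(6t) + 9e^(-5t))/11

Final answer: (2e^(6t) + 9e^(-5t))/11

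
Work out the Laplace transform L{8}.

L{8} = 8 · L{1} = 8/s

Final answer: 8/s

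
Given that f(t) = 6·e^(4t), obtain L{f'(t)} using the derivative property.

f(0) = 6, F(s) = 6/(s-4). L{f'(t)} = s·F(s) - f(0) = 6s/(s-4) - 6 = (6s - 6(s-4))/(s-4) = 24/(s-4)

Final answer: 24/(s-4)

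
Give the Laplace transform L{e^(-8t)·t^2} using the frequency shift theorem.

L{e^(at)·t^n} = n!/(s-a)^(n+1), so L{e^(-8t)·t^2} = 2/(s+8)^3

Final answer: 2/(s+8)^3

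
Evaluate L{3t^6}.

L{t^n} = n!/s^(n+1). So L{3t^6} = 3·6!/s^7 = 2160/s^7

Final answer: 2160/s^7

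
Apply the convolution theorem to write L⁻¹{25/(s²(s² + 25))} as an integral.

25/(s²(s² + 25)) = (1/s²)·(25/(s² + 25)) = L{t}·L{5·sin(5t)}. So f(t) = t*(5·sin(5t)) = ∫₀ᵗ 5τ·sin(5(t-τ)) dτ

Final answer: ∫₀ᵗ 5τ·sin(5(t-τ)) dτ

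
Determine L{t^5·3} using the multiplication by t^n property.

L{3} = 3/s. d^1/ds^1[1/s] = -1/s². d^2/ds^2[1/s] = 2/s^3. d^3/ds^3[1/s] = -6/s^4. d^4/ds^4[1/s] = 24/s^5. d^5/ds^5[1/s] = -120/s^6. So L{t^5} = (-1)^{5}·-120/s^6 = 120/s^6. Then L{t^5·3} = 3·120/s^6 = 360/s^6

Final answer: 360/s^6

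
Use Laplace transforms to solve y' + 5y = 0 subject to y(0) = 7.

L{y'} + 5L{y} = 0. sY - 7 + 5Y = 0. Y(s+5) = 7. Y = 7/(s+5)

Final answer: y(t) = 7e^(-5t)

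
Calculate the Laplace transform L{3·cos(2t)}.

L{cos(ωt)} = s/(s² + ω²), so L{cos(2t)} = s/(s² + 4). Then L{3·cos(2t)} = 3·s/(s² + 4) = 3s/(s² + 4)

Final answer: 3s/(s² + 4)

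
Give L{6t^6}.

L{t^n} = n!/s^(n+1). So L{6t^6} = 6·6!/s^7 = 4320/s^7

Final answer: 4320/s^7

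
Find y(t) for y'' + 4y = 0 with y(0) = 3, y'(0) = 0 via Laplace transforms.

L{y''} + 4L{y} = 0. s²Y - 3s - 0 + 4Y = 0. Y(s² + 4) = 3s. Y = (3s)/(s² + 4). Inverting: y(t) = 3cos(2t)

Final answer: y(t) = 3cos(2t)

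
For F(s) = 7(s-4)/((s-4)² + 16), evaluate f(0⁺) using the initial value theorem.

f(0⁺) = lim_{s→∞} sF(s) = lim_{s→∞} 7s(s-4)/((s-4)² + 16) = 7

Final answer: 7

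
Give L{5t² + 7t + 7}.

L{5t² + 7t + 7} = 5·2/s³ + 7/s² + 7/s = 10/s³ + 7/s² + 7/s

Final answer: 10/s³ + 7/s² + 7/s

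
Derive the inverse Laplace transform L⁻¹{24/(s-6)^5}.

L⁻¹{n!/(s-a)^(n+1)} = t^n·e^(at) with n=4, a=6. So L⁻¹{24/(s-6)^5} = t^4·e^(6t)

Final answer: t^4·e^(6t)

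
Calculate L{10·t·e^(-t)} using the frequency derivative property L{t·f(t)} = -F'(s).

L{e^(-t)} = 1/(s+1). By frequency derivative: L{t·e^(-t)} = -d/ds[1/(s+1)] = -(-1)/(s+1)² = 1/(s+1)². Then L{10·t·e^(-t)} = 10·1/(s+1)² = 10/(s+1)²

Final answer: 10/(s+1)²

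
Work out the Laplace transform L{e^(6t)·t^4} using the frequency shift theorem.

L{e^(at)·t^n} = n!/(s-a)^(n+1), so L{e^(6t)·t^4} = 24/(s-6)^5

Final answer: 24/(s-6)^5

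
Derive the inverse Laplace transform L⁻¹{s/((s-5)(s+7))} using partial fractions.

Using partial fractions, f(t) = (5e^(5t) + 7e^(-7t))/12

Final answer: (5e^(5t) + 7e^(-7t))/12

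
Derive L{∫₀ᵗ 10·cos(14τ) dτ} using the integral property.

L{∫₀ᵗ f(τ)dτ} = F(s)/s with F(s) = 10s/(s² + 196), so the result is (10s/(s² + 196))/s = 10/(s² + 196)

Final answer: 10/(s² + 196)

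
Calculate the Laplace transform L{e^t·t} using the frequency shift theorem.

L{e^(at)·t^n} = n!/(s-a)^(n+1), so L{e^t·t} = 1/(s-1)^2

Final answer: 1/(s-1)^2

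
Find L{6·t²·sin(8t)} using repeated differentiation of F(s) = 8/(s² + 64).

F(s) = 8/(s² + 64). F'(s) = -16s/(s² + 64)². F''(s) = -16(64 - 3s²)/(s² + 64)³ = (48s² - 1024)/(s² + 64)³. So L{t²·sin(8t)} = (-1)² F''(s) = (48s² - 1024)/(s² + 64)³. Then L{6·t²·sin(8t)} = 6·(48s² - 1024)/(s² + 64)³ = (288s² - 6144)/(s² + 64)³

Final answer: (288s² - 6144)/(s² + 64)³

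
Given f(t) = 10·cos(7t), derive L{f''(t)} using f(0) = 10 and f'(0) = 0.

F(s) = 10s/(s² + 49). L{f''(t)} = s²F(s) - sf(0) - f'(0) = 10s³/(s² + 49) - 10s = (10s³ - 10s(s² + 49))/(s² + 49) = -490s/(s² + 49)

Final answer: -490s/(s² + 49)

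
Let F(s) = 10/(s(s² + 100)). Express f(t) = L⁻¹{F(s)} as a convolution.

10/(s(s² + 100)) = (1/s)·(10/(s² + 100)) = L{1}·L{sin(10t)}. So f(t) = 1*(sin(10t)) = ∫₀ᵗ sin(10τ) dτ

Final answer: ∫₀ᵗ sin(10τ) dτ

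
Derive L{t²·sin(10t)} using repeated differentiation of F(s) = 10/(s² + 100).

F(s) = 10/(s² + 100). F'(s) = -20s/(s² + 100)². F''(s) = -20(100 - 3s²)/(s² + 100)³ = (60s² - 2000)/(s² + 100)³. So L{t²·sin(10t)} = (-1)² F''(s) = (60s² - 2000)/(s² + 100)³

Final answer: (60s² - 2000)/(s² + 100)³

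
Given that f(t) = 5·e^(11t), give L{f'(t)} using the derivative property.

f(0) = 5, F(s) = 5/(s-11). L{f'(t)} = s·F(s) - f(0) = 5s/(s-11) - 5 = (5s - 5(s-11))/(s-11) = 55/(s-11)

Final answer: 55/(s-11)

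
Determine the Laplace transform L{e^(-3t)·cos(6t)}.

L{e^(at)·cos(ωt)} = (s-a)/((s-a)² + ω²), so L{e^(-3t)·cos(6t)} = (s+3)/((s+3)² + 36)

Final answer: (s+3)/((s+3)² + 36)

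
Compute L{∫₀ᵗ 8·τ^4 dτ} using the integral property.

L{∫₀ᵗ f(τ)dτ} = F(s)/s with f(t) = 8t^4. F(s) = 192/s^5, so L{∫₀ᵗ 8·τ^4 dτ} = (192/s^5)/s = 192/s^6. (Check: ∫₀ᵗ 8·τ^4 dτ = 8t^5/5.)

Final answer: 192/s^6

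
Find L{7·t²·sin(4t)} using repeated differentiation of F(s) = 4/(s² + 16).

F(s) = 4/(s² + 16). F'(s) = -8s/(s² + 16)². F''(s) = -8(16 - 3s²)/(s² + 16)³ = (24s² - 128)/(s² + 16)³. So L{t²·sin(4t)} = (-1)² F''(s) = (24s² - 128)/(s² + 16)³. Then L{7·t²·sin(4t)} = 7·(24s² - 128)/(s² + 16)³ = (168s² - 896)/(s² + 16)³

Final answer: (168s² - 896)/(s² + 16)³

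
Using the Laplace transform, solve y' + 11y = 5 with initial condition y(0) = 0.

sY + 11Y = 5/s. Y = 5/(s(s+11)). Partial fractions: Y = 5/11/s - 5/11/(s+11)

Final answer: y(t) = 5/11(1 - e^(-11t))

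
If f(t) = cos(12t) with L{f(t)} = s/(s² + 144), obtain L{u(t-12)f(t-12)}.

Time shift theorem: L{u(t-a)f(t-a)} = e^(-as)F(s). Here a=12, F(s) = s/(s² + 144), so L{u(t-12)f(t-12)} = e^(-12s)·s/(s² + 144)

Final answer: e^(-12s)·s/(s² + 144)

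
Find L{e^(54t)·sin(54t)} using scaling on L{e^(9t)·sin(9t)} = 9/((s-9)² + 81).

Scaling with a=6: L{e^(54t)·sin(54t)} = (1/6) · 9/((s/6-9)² + 81). Simplifying: 54/((s-54)² + 2916)

Final answer: 54/((s-54)² + 2916)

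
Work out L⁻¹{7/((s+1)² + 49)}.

Form: b/((s-a)² + b²) → e^(at)sin(bt). With a=-1, b=7

Final answer: e^(-t)·sin(7t)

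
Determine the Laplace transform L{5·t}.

L{t^n} = n!/s^(n+1), so L{t} = 1/s^2. Then L{5·t} = 5·1/s^2 = 5/s^2

Final answer: 5/s^2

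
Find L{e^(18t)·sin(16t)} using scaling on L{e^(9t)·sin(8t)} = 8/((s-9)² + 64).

Scaling with a=2: L{e^(18t)·sin(16t)} = (1/2) · 8/((s/2-9)² + 64). Simplifying: 16/((s-18)² + 256)

Final answer: 16/((s-18)² + 256)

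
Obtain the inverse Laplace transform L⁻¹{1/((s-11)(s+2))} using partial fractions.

Decompose: A/(s-11) + B/(s+2). A = 1/13, B = -1/13. f(t) = (e^(11t) - e^(-2t))/13

Final answer: (e^(11t) - e^(-2t))/13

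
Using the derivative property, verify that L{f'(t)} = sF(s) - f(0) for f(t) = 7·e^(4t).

f'(t) = 28e^(4t). Direct: L{f'(t)} = 28/(s-4). Property: s·7/(s-4) - 7 = (7s - 7(s-4))/(s-4) = 28/(s-4). ✓

Final answer: 28/(s-4)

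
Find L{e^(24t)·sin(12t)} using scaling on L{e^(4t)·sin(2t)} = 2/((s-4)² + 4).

Scaling with a=6: L{e^(24t)·sin(12t)} = (1/6) · 2/((s/6-4)² + 4). Simplifying: 12/((s-24)² + 144)

Final answer: 12/((s-24)² + 144)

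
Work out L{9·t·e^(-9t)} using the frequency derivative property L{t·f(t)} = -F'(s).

L{e^(-9t)} = 1/(s+9). By frequency derivative: L{t·e^(-9t)} = -d/ds[1/(s+9)] = -(-1)/(s+9)² = 1/(s+9)². Then L{9·t·e^(-9t)} = 9·1/(s+9)² = 9/(s+9)²

Final answer: 9/(s+9)²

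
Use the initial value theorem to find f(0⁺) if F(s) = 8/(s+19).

f(0⁺) = lim_{s→∞} s·8/(s+19) = lim_{s→∞} 8s/(s+19) = 8

Final answer: 8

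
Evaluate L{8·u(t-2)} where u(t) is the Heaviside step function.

L{u(t-a)} = e^(-as)/s. Here a=2, so L{u(t-2)} = e^(-2s)/s, and L{8·u(t-2)} = 8·e^(-2s)/s

Final answer: 8·e^(-2s)/s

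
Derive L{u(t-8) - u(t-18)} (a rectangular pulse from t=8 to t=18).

L{u(t-a)} = e^(-as)/s. L{u(t-8) - u(t-18)} = (e^(-8s) - e^(-18s))/s

Final answer: (e^(-8s) - e^(-18s))/s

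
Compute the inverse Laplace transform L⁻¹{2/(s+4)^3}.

L⁻¹{n!/(s-a)^(n+1)} = t^n·e^(at), so L⁻¹{2/(s+4)^3} = t^2·e^(-4t)

Final answer: t^2·e^(-4t)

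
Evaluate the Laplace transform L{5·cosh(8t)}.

L{cosh(ωt)} = s/(s² - ω²), so L{cosh(8t)} = s/(s² - 64). Then L{5·cosh(8t)} = 5·s/(s² - 64) = 5s/(s² - 64)

Final answer: 5s/(s² - 64)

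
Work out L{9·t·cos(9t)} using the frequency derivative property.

L{cos(9t)} = s/(s² + 81). Derivative: d/ds[s/(s² + 81)] = [(s² + 81) - s·2s]/(s² + 81)² = (81 - s²)/(s² + 81)². So L{t·cos(9t)} = -F'(s) = (s² - 81)/(s² + 81)². Then L{9·t·cos(9t)} = 9·(s² - 81)/(s² + 81)²

Final answer: 9·(s² - 81)/(s² + 81)²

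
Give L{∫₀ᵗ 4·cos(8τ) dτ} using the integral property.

L{∫₀ᵗ f(τ)dτ} = F(s)/s with F(s) = 4s/(s² + 64), so the result is (4s/(s² + 64))/s = 4/(s² + 64)

Final answer: 4/(s² + 64)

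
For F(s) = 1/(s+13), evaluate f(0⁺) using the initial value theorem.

f(0⁺) = lim_{s→∞} s·1/(s+13) = lim_{s→∞} s/(s+13) = 1

Final answer: 1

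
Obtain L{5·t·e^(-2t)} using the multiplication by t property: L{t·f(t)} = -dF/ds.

Using L{t^n·e^(at)} = n!/(s-a)^(n+1), L{t·e^(-2t)} = 1/(s+2)^2, so L{5·t·e^(-2t)} = 5·1/(s+2)^2 = 5/(s+2)^2

Final answer: 5/(s+2)^2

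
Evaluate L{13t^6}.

L{t^n} = n!/s^(n+1). So L{13t^6} = 13·6!/s^7 = 9360/s^7

Final answer: 9360/s^7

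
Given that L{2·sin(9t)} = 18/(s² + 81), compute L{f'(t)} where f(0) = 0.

L{f'(t)} = s·F(s) - f(0) = s·18/(s² + 81) - 0 = 18s/(s² + 81)

Final answer: 18s/(s² + 81)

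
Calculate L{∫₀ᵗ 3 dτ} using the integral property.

L{∫₀ᵗ f(τ)dτ} = F(s)/s with f(t) = 3. F(s) = 3/s, so L{∫₀ᵗ 3 dτ} = (3/s)/s = 3/s². (Check: ∫₀ᵗ 3 dτ = 3t.)

Final answer: 3/s²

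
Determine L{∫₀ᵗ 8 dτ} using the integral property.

L{∫₀ᵗ f(τ)dτ} = F(s)/s with f(t) = 8. F(s) = 8/s, so L{∫₀ᵗ 8 dτ} = (8/s)/s = 8/s². (Check: ∫₀ᵗ 8 dτ = 8t.)

Final answer: 8/s²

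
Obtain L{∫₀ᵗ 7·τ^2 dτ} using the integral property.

L{∫₀ᵗ f(τ)dτ} = F(s)/s with f(t) = 7t^2. F(s) = 14/s^3, so L{∫₀ᵗ 7·τ^2 dτ} = (14/s^3)/s = 14/s^4. (Check: ∫₀ᵗ 7·τ^2 dτ = 7t^3/3.)

Final answer: 14/s^4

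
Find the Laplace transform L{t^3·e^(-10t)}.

L{t^n·e^(at)} = n!/(s-a)^(n+1), so L{t^3·e^(-10t)} = 6/(s+10)^4

Final answer: 6/(s+10)^4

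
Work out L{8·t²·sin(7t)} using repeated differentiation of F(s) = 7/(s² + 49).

F(s) = 7/(s² + 49). F'(s) = -14s/(s² + 49)². F''(s) = -14(49 - 3s²)/(s² + 49)³ = (42s² - 686)/(s² + 49)³. So L{t²·sin(7t)} = (-1)² F''(s) = (42s² - 686)/(s² + 49)³. Then L{8·t²·sin(7t)} = 8·(42s² - 686)/(s² + 49)³ = (336s² - 5488)/(s² + 49)³

Final answer: (336s² - 5488)/(s² + 49)³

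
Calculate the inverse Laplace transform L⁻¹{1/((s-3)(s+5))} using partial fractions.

Decompose: A/(s-3) + B/(s+5). A = 1/8, B = -1/8. f(t) = (e^(3t) - e^(-5t))/8

Final answer: (e^(3t) - e^(-5t))/8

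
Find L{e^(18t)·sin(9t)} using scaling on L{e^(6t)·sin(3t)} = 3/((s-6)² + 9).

Scaling with a=3: L{e^(18t)·sin(9t)} = (1/3) · 3/((s/3-6)² + 9). Simplifying: 9/((s-18)² + 81)

Final answer: 9/((s-18)² + 81)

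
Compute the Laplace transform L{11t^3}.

L{11t^3} = 11 · L{t^3} = 11 · 6/s^4 = 66/s^4

Final answer: 66/s^4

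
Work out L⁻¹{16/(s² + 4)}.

This is the form c·a/(s² + a²) with a = 2, c = 8. L⁻¹ = 8·sin(2t)

Final answer: 8·sin(2t)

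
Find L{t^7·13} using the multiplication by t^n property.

L{13} = 13/s. d^1/ds^1[1/s] = -1/s². d^2/ds^2[1/s] = 2/s^3. d^3/ds^3[1/s] = -6/s^4. d^4/ds^4[1/s] = 24/s^5. d^5/ds^5[1/s] = -120/s^6. d^6/ds^6[1/s] = 720/s^7. d^7/ds^7[1/s] = -5040/s^8. So L{t^7} = (-1)^{7}·-5040/s^8 = 5040/s^8. Then L{t^7·13} = 13·5040/s^8 = 65520/s^8

Final answer: 65520/s^8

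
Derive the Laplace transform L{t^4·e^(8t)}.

L{t^n·e^(at)} = n!/(s-a)^(n+1), so L{t^4·e^(8t)} = 24/(s-8)^5

Final answer: 24/(s-8)^5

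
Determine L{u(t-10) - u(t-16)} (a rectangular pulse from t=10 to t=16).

L{u(t-a)} = e^(-as)/s. L{u(t-10) - u(t-16)} = (e^(-10s) - e^(-16s))/s

Final answer: (e^(-10s) - e^(-16s))/s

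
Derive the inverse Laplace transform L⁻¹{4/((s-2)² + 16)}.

Using frequency shift, L⁻¹{4/((s-2)² + 16)} = e^(2t)·sin(4t)

Final answer: e^(2t)·sin(4t)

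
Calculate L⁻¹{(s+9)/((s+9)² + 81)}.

Using frequency shift: L⁻¹{(s-a)/((s-a)² + b²)} = e^(at)cos(bt). Here a=-9, b=9

Final answer: e^(-9t)·cos(9t)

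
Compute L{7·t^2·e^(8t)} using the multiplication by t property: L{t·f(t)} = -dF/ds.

Using L{t^n·e^(at)} = n!/(s-a)^(n+1), L{t^2·e^(8t)} = 2/(s-8)^3, so L{7·t^2·e^(8t)} = 7·2/(s-8)^3 = 14/(s-8)^3

Final answer: 14/(s-8)^3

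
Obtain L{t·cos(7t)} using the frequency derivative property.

L{cos(7t)} = s/(s² + 49). Derivative: d/ds[s/(s² + 49)] = [(s² + 49) - s·2s]/(s² + 49)² = (49 - s²)/(s² + 49)². So L{t·cos(7t)} = -F'(s) = (s² - 49)/(s² + 49)²

Final answer: (s² - 49)/(s² + 49)²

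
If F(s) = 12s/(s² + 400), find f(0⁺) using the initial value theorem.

f(0⁺) = lim_{s→∞} s·12s/(s² + 400) = lim_{s→∞} 12s²/(s² + 400) = 12

Final answer: 12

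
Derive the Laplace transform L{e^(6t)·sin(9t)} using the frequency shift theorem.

Frequency shift: L{e^(at)f(t)} = F(s-a). L{e^(6t)·sin(9t)} = 9/((s-6)² + 81)

Final answer: 9/((s-6)² + 81)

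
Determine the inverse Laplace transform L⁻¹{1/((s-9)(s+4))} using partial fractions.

Decompose: A/(s-9) + B/(s+4). A = 1/13, B = -1/13. f(t) = (e^(9t) - e^(-4t))/13

Final answer: (e^(9t) - e^(-4t))/13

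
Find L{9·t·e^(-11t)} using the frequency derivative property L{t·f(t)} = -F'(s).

L{e^(-11t)} = 1/(s+11). By frequency derivative: L{t·e^(-11t)} = -d/ds[1/(s+11)] = -(-1)/(s+11)² = 1/(s+11)². Then L{9·t·e^(-11t)} = 9·1/(s+11)² = 9/(s+11)²

Final answer: 9/(s+11)²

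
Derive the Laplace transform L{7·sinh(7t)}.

L{sinh(ωt)} = ω/(s² - ω²), so L{sinh(7t)} = 7/(s² - 49). Then L{7·sinh(7t)} = 7·7/(s² - 49) = 49/(s² - 49)

Final answer: 49/(s² - 49)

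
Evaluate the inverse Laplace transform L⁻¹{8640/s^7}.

L⁻¹{n!/s^(n+1)} = t^n with n=6. So L⁻¹{720/s^7} = t^6, and L⁻¹{8640/s^7} = (8640/720)·t^6 = 12·t^6

Final answer: 12·t^6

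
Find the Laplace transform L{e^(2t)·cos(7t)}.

L{e^(at)·cos(ωt)} = (s-a)/((s-a)² + ω²), so L{e^(2t)·cos(7t)} = (s-2)/((s-2)² + 49)

Final answer: (s-2)/((s-2)² + 49)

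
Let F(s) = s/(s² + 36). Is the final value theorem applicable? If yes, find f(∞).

The final value theorem requires all poles of sF(s) in the left half-plane. sF(s) = s²/(s² + 36) has poles at s = ±6i (imaginary axis). Theorem does NOT apply (oscillatory system).

Final answer: Not applicable (oscillatory)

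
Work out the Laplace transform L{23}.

L{23} = 23 · L{1} = 23/s

Final answer: 23/s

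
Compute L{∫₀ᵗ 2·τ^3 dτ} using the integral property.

L{∫₀ᵗ f(τ)dτ} = F(s)/s with f(t) = 2t^3. F(s) = 12/s^4, so L{∫₀ᵗ 2·τ^3 dτ} = (12/s^4)/s = 12/s^5. (Check: ∫₀ᵗ 2·τ^3 dτ = 2t^4/4.)

Final answer: 12/s^5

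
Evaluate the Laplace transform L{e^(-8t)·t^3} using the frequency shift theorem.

L{e^(at)·t^n} = n!/(s-a)^(n+1), so L{e^(-8t)·t^3} = 6/(s+8)^4

Final answer: 6/(s+8)^4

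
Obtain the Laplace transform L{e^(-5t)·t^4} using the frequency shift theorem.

L{e^(at)·t^n} = n!/(s-a)^(n+1), so L{e^(-5t)·t^4} = 24/(s+5)^5

Final answer: 24/(s+5)^5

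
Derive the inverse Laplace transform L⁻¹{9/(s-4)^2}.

L⁻¹{n!/(s-a)^(n+1)} = t^n·e^(at) with n=1, a=4. So L⁻¹{1/(s-4)^2} = t·e^(4t), and L⁻¹{9/(s-4)^2} = (9/1)·t·e^(4t) = 9·t·e^(4t)

Final answer: 9·t·e^(4t)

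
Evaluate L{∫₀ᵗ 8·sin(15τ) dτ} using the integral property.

L{∫₀ᵗ f(τ)dτ} = F(s)/s with F(s) = 120/(s² + 225), so the result is (120/(s² + 225))/s = 120/(s(s² + 225))

Final answer: 120/(s(s² + 225))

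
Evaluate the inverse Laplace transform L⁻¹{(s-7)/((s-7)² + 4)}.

Using frequency shift, L⁻¹{(s-7)/((s-7)² + 4)} = e^(7t)·cos(2t)

Final answer: e^(7t)·cos(2t)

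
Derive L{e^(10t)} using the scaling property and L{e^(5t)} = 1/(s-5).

Using L{f(at)} = (1/a)F(s/a) with a=2 and f(t) = e^(5t): L{e^(10t)} = (1/2) · 1/((s/2)-5) = (1/2) · 2/(s-10) = 1/(s-10)

Final answer: 1/(s-10)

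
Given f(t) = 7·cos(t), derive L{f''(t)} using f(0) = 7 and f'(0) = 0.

F(s) = 7s/(s² + 1). L{f''(t)} = s²F(s) - sf(0) - f'(0) = 7s³/(s² + 1) - 7s = (7s³ - 7s(s² + 1))/(s² + 1) = -7s/(s² + 1)

Final answer: -7s/(s² + 1)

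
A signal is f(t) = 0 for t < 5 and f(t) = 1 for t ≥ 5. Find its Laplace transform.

f(t) = u(t-5). L{u(t-5)} = e^(-5s)/s, so L{f(t)} = e^(-5s)/s

Final answer: e^(-5s)/s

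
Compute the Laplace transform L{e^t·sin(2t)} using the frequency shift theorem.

Frequency shift: L{e^(at)f(t)} = F(s-a). L{e^t·sin(2t)} = 2/((s-1)² + 4)

Final answer: 2/((s-1)² + 4)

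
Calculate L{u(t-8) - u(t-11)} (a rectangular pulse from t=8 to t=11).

L{u(t-a)} = e^(-as)/s. L{u(t-8) - u(t-11)} = (e^(-8s) - e^(-11s))/s

Final answer: (e^(-8s) - e^(-11s))/s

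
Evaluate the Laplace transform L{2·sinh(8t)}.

L{sinh(ωt)} = ω/(s² - ω²), so L{sinh(8t)} = 8/(s² - 64). Then L{2·sinh(8t)} = 2·8/(s² - 64) = 16/(s² - 64)

Final answer: 16/(s² - 64)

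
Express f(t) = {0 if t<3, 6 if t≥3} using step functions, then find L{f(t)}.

f(t) = 6·u(t-3). L{u(t-3)} = e^(-3s)/s, so L{f(t)} = 6·e^(-3s)/s

Final answer: 6·e^(-3s)/s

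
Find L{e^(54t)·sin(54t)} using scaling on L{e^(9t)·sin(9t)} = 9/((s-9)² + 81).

Scaling with a=6: L{e^(54t)·sin(54t)} = (1/6) · 9/((s/6-9)² + 81). Simplifying: 54/((s-54)² + 2916)

Final answer: 54/((s-54)² + 2916)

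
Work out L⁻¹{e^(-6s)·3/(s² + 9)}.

L⁻¹{3/(s² + 9)} = sin(3t). By the time shift theorem, L⁻¹{e^(-as)F(s)} = u(t-a)f(t-a) with a=6, so L⁻¹{e^(-6s)·3/(s² + 9)} = u(t-6)·sin(3(t-6))

Final answer: u(t-6)·sin(3(t-6))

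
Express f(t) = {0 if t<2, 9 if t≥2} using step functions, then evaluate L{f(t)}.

f(t) = 9·u(t-2). L{u(t-2)} = e^(-2s)/s, so L{f(t)} = 9·e^(-2s)/s

Final answer: 9·e^(-2s)/s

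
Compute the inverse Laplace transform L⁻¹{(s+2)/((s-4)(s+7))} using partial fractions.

Using partial fractions, f(t) = (6e^(4t) + 5e^(-7t))/11

Final answer: (6e^(4t) + 5e^(-7t))/11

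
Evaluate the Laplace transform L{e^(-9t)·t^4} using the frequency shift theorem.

L{e^(at)·t^n} = n!/(s-a)^(n+1), so L{e^(-9t)·t^4} = 24/(s+9)^5

Final answer: 24/(s+9)^5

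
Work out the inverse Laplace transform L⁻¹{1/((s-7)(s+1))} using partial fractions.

Decompose: A/(s-7) + B/(s+1). A = 1/8, B = -1/8. f(t) = (e^(7t) - e^(-t))/8

Final answer: (e^(7t) - e^(-t))/8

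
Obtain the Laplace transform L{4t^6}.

L{4t^6} = 4 · L{t^6} = 4 · 720/s^7 = 2880/s^7

Final answer: 2880/s^7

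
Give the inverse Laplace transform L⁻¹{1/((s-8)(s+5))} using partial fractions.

Decompose: A/(s-8) + B/(s+5). A = 1/13, B = -1/13. f(t) = (e^(8t) - e^(-5t))/13

Final answer: (e^(8t) - e^(-5t))/13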